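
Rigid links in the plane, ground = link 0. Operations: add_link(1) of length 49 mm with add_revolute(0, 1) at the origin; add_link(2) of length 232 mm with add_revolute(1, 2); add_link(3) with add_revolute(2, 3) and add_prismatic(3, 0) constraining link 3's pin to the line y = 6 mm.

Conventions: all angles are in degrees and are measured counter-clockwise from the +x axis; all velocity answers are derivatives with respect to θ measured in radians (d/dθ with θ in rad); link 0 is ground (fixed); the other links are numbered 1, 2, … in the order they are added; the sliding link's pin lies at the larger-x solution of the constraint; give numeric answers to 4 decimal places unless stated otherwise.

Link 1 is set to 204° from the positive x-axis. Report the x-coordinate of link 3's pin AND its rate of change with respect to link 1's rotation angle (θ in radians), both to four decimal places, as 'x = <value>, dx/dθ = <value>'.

geometry: r = 49 mm, L = 232 mm, e = 6 mm
crank pin P = (r cos θ, r sin θ) = (-44.763727, -19.930096)
h = r sin θ − e = -19.930096 − 6 = -25.930096
x = r cos θ + √(L² − h²) = -44.763727 + 230.546373 = 185.782646
dx/dθ = −r sin θ − h·r cos θ/√(L² − h²) (θ in radians; h = -25.930096) = 14.895413

x = 185.7826, dx/dθ = 14.8954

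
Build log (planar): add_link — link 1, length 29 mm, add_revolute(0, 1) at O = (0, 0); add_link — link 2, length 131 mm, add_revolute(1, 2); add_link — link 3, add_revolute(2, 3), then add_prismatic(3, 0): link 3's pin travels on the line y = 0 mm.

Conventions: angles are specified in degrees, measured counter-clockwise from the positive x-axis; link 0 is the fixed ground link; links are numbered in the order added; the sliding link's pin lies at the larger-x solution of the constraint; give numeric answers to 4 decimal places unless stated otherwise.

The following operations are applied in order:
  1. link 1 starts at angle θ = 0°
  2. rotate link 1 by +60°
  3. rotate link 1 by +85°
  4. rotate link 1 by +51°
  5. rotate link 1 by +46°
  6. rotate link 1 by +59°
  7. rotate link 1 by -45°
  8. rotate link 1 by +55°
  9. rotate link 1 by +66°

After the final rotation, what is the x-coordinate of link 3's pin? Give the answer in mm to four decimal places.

geometry: r = 29 mm, L = 131 mm, e = 0 mm; θ starts at 0°
rotate link 1 by +60°: θ ← 0° +60° = 60°
rotate link 1 by +85°: θ ← 60° +85° = 145°
rotate link 1 by +51°: θ ← 145° +51° = 196°
rotate link 1 by +46°: θ ← 196° +46° = 242°
rotate link 1 by +59°: θ ← 242° +59° = 301°
rotate link 1 by -45°: θ ← 301° -45° = 256°
rotate link 1 by +55°: θ ← 256° +55° = 311°
rotate link 1 by +66°: θ ← 311° +66° = 377°
crank pin P = (r cos θ, r sin θ) = (27.732838, 8.478779)
h = r sin θ − e = 8.478779 − 0 = 8.478779
x = r cos θ + √(L² − h²) = 27.732838 + 130.725324 = 158.458162

158.4582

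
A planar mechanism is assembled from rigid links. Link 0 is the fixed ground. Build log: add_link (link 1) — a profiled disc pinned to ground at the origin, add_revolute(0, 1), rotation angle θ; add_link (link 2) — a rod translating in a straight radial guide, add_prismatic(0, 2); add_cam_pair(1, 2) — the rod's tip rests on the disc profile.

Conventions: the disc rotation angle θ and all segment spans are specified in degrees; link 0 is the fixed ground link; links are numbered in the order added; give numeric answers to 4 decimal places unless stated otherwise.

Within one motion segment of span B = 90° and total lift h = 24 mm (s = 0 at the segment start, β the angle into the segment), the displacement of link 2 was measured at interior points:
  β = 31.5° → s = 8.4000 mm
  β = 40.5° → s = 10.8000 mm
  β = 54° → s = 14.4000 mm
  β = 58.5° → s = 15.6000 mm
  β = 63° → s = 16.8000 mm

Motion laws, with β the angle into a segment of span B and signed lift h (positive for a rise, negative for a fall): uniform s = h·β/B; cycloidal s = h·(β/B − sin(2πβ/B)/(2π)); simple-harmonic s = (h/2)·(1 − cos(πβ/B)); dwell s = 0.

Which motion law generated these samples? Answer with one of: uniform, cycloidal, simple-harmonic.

candidates at β/B = r: uniform s = h·r (linear in β); cycloidal s = h·(r − sin(2πr)/(2π)); simple-harmonic s = (h/2)(1 − cos(πr))
β=31.5°: printed 8.4000 | uniform 8.4000, cycloidal 5.3098, simple-harmonic 6.5521
β=40.5°: printed 10.8000 | uniform 10.8000, cycloidal 9.6196, simple-harmonic 10.1228
β=54°: printed 14.4000 | uniform 14.4000, cycloidal 16.6452, simple-harmonic 15.7082
β=58.5°: printed 15.6000 | uniform 15.6000, cycloidal 18.6902, simple-harmonic 17.4479
β=63°: printed 16.8000 | uniform 16.8000, cycloidal 20.4328, simple-harmonic 19.0534
only one law matches every sample → uniform

uniform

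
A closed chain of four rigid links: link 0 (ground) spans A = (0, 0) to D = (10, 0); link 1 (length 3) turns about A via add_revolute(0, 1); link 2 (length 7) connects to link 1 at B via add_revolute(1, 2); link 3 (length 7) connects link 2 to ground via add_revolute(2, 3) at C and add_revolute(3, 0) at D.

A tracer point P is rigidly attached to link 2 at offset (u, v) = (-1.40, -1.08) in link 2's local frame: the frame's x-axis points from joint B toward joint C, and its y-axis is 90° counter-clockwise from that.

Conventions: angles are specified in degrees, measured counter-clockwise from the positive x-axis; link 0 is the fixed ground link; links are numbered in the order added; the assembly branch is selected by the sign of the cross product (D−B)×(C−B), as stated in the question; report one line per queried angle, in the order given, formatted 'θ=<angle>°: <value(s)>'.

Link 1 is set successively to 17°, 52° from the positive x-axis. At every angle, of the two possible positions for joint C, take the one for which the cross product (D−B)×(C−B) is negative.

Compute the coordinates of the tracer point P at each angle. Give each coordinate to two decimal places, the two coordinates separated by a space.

A=(0,0), D=(10.00,0)
θ=17°: B = A + 3.00·(cos17°, sin17°) = (2.8689, 0.8771)
θ=17°: |BD| = 7.1848
θ=17°: circle(B,7.00) ∩ circle(D,7.00): a=3.5924, h=6.0079
θ=17°:   candidates: C₊=(7.1679,6.4015) cross=43.166; C₋=(5.7010,-5.5244) cross=-43.166
θ=17°:   branch - wants cross < 0 → take C=(5.7010,-5.5244) (cross=-43.166)
θ=17°: ex = (C−B)/|BC| = (0.4046,-0.9145); ey = (0.9145,0.4046)
θ=17°: P = B + -1.40·ex + -1.08·ey = (1.3148,1.7205)
θ=52°: B = A + 3.00·(cos52°, sin52°) = (1.8470, 2.3640)
θ=52°: |BD| = 8.4888
θ=52°: circle(B,7.00) ∩ circle(D,7.00): a=4.2444, h=5.5664
θ=52°:   candidates: C₊=(7.4737,6.5282) cross=47.252; C₋=(4.3733,-4.1642) cross=-47.252
θ=52°:   branch - wants cross < 0 → take C=(4.3733,-4.1642) (cross=-47.252)
θ=52°: ex = (C−B)/|BC| = (0.3609,-0.9326); ey = (0.9326,0.3609)
θ=52°: P = B + -1.40·ex + -1.08·ey = (0.3345,3.2799)

θ=17°: 1.31 1.72
θ=52°: 0.33 3.28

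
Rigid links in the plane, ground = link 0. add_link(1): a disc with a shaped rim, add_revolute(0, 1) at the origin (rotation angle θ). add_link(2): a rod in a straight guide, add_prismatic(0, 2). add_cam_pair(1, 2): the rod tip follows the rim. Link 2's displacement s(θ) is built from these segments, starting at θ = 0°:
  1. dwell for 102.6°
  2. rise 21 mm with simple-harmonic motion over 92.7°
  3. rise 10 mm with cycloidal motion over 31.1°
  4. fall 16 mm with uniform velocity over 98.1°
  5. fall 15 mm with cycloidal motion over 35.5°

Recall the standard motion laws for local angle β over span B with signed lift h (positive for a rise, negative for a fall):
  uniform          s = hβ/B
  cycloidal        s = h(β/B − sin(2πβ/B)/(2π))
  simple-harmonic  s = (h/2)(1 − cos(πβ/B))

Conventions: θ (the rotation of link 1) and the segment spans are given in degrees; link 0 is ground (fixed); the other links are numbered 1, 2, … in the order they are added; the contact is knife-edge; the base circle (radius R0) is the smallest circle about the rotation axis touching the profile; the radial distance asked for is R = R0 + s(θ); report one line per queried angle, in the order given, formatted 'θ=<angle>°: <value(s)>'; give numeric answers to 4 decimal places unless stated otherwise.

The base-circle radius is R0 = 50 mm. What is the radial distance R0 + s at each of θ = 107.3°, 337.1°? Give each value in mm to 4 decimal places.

segment 1 (0° to 102.6°, dwell): s unchanged at 0.0000
θ = 107.3° falls in segment 2 (102.6° to 195.3°, simple-harmonic, h = 21): β = 107.3 − 102.6 = 4.7°, B = 92.7°; Δs = 21/2·(1 − cos(π·0.0507)) = 0.1329; s = 0.0000 + 0.1329 = 0.1329
segment 2 (102.6° to 195.3°, simple-harmonic, h = 21) is passed completely: s = 0.0000 + (21) = 21.0000
segment 3 (195.3° to 226.4°, cycloidal, h = 10) is passed completely: s = 21.0000 + (10) = 31.0000
segment 4 (226.4° to 324.5°, uniform, h = -16) is passed completely: s = 31.0000 + (-16) = 15.0000
θ = 337.1° falls in segment 5 (324.5° to 360°, cycloidal, h = -15): β = 337.1 − 324.5 = 12.6°, B = 35.5°; Δs = -15·(0.3549 − sin(2π·0.3549)/(2π)) = -3.4369; s = 15.0000 − 3.4369 = 11.5631
θ=107.3°: R = R0 + s = 50 + 0.1329 = 50.1329
θ=337.1°: R = R0 + s = 50 + 11.5631 = 61.5631

θ=107.3°: 50.1329
θ=337.1°: 61.5631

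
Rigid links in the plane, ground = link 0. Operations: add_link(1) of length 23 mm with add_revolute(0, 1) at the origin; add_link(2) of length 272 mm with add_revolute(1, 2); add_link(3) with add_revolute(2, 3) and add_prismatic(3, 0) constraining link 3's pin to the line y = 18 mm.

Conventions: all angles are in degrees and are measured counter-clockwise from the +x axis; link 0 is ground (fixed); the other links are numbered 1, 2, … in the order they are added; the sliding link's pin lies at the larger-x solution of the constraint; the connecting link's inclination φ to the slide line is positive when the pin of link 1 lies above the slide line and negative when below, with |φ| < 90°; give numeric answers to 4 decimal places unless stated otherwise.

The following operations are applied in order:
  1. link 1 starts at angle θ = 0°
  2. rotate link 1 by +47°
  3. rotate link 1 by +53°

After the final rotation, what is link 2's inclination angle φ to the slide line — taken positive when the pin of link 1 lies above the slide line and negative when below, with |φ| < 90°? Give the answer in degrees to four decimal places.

geometry: r = 23 mm, L = 272 mm, e = 18 mm; θ starts at 0°
rotate link 1 by +47°: θ ← 0° +47° = 47°
rotate link 1 by +53°: θ ← 47° +53° = 100°
h = r sin θ − e = 22.650578 − 18 = 4.650578
sin φ = h / L = 4.650578 / 272 = 0.01709771
φ = arcsin(0.01709771) = 0.979675°

0.9797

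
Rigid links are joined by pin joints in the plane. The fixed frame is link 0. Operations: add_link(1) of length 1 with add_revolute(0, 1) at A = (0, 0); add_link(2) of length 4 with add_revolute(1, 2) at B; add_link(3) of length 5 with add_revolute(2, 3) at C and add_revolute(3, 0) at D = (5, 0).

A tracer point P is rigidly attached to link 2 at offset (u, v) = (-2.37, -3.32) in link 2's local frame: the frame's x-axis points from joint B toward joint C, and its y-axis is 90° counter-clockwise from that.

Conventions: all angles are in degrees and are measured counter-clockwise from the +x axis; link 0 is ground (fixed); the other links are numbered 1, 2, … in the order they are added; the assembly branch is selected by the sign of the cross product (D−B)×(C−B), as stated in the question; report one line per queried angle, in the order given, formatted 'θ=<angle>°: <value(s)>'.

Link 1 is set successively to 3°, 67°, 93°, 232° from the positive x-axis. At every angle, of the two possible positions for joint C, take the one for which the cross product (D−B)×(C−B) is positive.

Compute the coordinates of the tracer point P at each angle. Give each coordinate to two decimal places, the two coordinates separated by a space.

A=(0,0), D=(5.00,0)
θ=3°: B = A + 1.00·(cos3°, sin3°) = (0.9986, 0.0523)
θ=3°: |BD| = 4.0017
θ=3°: circle(B,4.00) ∩ circle(D,5.00): a=0.8763, h=3.9028
θ=3°:   candidates: C₊=(1.9259,3.9434) cross=15.618; C₋=(1.8238,-3.8616) cross=-15.618
θ=3°:   branch + wants cross > 0 → take C=(1.9259,3.9434) (cross=15.618)
θ=3°: ex = (C−B)/|BC| = (0.2318,0.9728); ey = (-0.9728,0.2318)
θ=3°: P = B + -2.37·ex + -3.32·ey = (3.6788,-3.0228)
θ=67°: B = A + 1.00·(cos67°, sin67°) = (0.3907, 0.9205)
θ=67°: |BD| = 4.7003
θ=67°: circle(B,4.00) ∩ circle(D,5.00): a=1.3928, h=3.7497
θ=67°:   candidates: C₊=(2.4909,4.3248) cross=17.625; C₋=(1.0222,-3.0293) cross=-17.625
θ=67°:   branch + wants cross > 0 → take C=(2.4909,4.3248) (cross=17.625)
θ=67°: ex = (C−B)/|BC| = (0.5250,0.8511); ey = (-0.8511,0.5250)
θ=67°: P = B + -2.37·ex + -3.32·ey = (1.9720,-2.8397)
θ=93°: B = A + 1.00·(cos93°, sin93°) = (-0.0523, 0.9986)
θ=93°: |BD| = 5.1501
θ=93°: circle(B,4.00) ∩ circle(D,5.00): a=1.7013, h=3.6202
θ=93°:   candidates: C₊=(2.3186,4.2202) cross=18.644; C₋=(0.9147,-2.8827) cross=-18.644
θ=93°:   branch + wants cross > 0 → take C=(2.3186,4.2202) (cross=18.644)
θ=93°: ex = (C−B)/|BC| = (0.5927,0.8054); ey = (-0.8054,0.5927)
θ=93°: P = B + -2.37·ex + -3.32·ey = (1.2168,-2.8780)
θ=232°: B = A + 1.00·(cos232°, sin232°) = (-0.6157, -0.7880)
θ=232°: |BD| = 5.6707
θ=232°: circle(B,4.00) ∩ circle(D,5.00): a=2.0418, h=3.4396
θ=232°:   candidates: C₊=(0.9283,2.9020) cross=19.505; C₋=(1.8843,-3.9105) cross=-19.505
θ=232°:   branch + wants cross > 0 → take C=(0.9283,2.9020) (cross=19.505)
θ=232°: ex = (C−B)/|BC| = (0.3860,0.9225); ey = (-0.9225,0.3860)
θ=232°: P = B + -2.37·ex + -3.32·ey = (1.5322,-4.2558)

θ=3°: 3.68 -3.02
θ=67°: 1.97 -2.84
θ=93°: 1.22 -2.88
θ=232°: 1.53 -4.26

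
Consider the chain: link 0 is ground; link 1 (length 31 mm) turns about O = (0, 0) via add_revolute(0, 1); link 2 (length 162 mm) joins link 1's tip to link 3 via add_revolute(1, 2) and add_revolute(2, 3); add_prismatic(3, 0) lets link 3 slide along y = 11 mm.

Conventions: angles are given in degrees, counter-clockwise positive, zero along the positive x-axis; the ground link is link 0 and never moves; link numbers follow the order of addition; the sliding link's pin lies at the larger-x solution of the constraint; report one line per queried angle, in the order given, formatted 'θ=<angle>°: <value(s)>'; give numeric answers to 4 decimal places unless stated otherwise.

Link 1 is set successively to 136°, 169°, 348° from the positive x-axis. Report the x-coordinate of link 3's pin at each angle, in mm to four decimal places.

geometry: r = 31 mm, L = 162 mm, e = 11 mm
θ=136°: crank pin P = (r cos θ, r sin θ) = (-22.299534, 21.534409)
θ=136°: h = r sin θ − e = 21.534409 − 11 = 10.534409
θ=136°: x = r cos θ + √(L² − h²) = -22.299534 + 161.657125 = 139.357592
θ=169°: crank pin P = (r cos θ, r sin θ) = (-30.430443, 5.915079)
θ=169°: h = r sin θ − e = 5.915079 − 11 = -5.084921
θ=169°: x = r cos θ + √(L² − h²) = -30.430443 + 161.920177 = 131.489734
θ=348°: crank pin P = (r cos θ, r sin θ) = (30.322576, -6.445262)
θ=348°: h = r sin θ − e = -6.445262 − 11 = -17.445262
θ=348°: x = r cos θ + √(L² − h²) = 30.322576 + 161.057949 = 191.380524

θ=136°: 139.3576
θ=169°: 131.4897
θ=348°: 191.3805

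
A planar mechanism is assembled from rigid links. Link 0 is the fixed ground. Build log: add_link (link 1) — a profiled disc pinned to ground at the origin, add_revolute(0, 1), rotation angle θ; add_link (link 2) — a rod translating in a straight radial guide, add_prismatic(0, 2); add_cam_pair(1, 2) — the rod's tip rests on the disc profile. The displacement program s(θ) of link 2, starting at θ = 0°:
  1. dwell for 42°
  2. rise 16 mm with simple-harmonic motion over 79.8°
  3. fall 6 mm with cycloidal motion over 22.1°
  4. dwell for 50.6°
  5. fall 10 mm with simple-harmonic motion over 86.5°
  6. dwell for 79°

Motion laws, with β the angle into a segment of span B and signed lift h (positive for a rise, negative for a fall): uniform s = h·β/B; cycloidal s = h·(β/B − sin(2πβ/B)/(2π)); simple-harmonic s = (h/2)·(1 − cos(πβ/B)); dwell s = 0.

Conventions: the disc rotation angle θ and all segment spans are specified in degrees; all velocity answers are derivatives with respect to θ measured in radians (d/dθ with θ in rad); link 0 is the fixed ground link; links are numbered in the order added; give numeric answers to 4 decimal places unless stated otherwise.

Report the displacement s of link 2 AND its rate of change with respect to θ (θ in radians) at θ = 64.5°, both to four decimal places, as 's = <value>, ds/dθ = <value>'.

seg 1 [0°–42°] dwell: s stays 0.0000
seg 2 [42°–121.8°] simple-harmonic, h=16: θ=64.5° here. β=22.5, B=79.8. 16/2·(1 − cos(π·0.2820)) = 2.9386 → s = 2.9386
velocity in seg [42°–121.8°] (simple-harmonic), θ in radians: β = 22.5° = 0.3927 rad, B = 79.8° = 1.3928 rad; ds/dθ = (πh/(2B)) sin(πβ/B) = (π·16/(2·1.3928)) sin(π·0.2820) = 13.974377 mm/rad

s = 2.9386, ds/dθ = 13.9744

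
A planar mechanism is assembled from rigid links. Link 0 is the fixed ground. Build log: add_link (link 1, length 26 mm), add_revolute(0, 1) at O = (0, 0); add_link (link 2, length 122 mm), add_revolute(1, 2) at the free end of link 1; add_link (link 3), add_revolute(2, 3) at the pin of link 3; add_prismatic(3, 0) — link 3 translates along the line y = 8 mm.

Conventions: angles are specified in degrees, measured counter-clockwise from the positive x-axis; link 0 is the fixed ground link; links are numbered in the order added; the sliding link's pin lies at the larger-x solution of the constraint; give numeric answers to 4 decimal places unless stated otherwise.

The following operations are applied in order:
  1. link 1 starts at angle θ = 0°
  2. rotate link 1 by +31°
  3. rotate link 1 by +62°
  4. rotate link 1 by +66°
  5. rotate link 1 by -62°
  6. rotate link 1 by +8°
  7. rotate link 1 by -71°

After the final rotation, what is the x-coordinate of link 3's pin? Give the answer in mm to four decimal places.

geometry: r = 26 mm, L = 122 mm, e = 8 mm; θ starts at 0°
rotate link 1 by +31°: θ ← 0° +31° = 31°
rotate link 1 by +62°: θ ← 31° +62° = 93°
rotate link 1 by +66°: θ ← 93° +66° = 159°
rotate link 1 by -62°: θ ← 159° -62° = 97°
rotate link 1 by +8°: θ ← 97° +8° = 105°
rotate link 1 by -71°: θ ← 105° -71° = 34°
crank pin P = (r cos θ, r sin θ) = (21.554977, 14.539015)
h = r sin θ − e = 14.539015 − 8 = 6.539015
x = r cos θ + √(L² − h²) = 21.554977 + 121.824633 = 143.379610

143.3796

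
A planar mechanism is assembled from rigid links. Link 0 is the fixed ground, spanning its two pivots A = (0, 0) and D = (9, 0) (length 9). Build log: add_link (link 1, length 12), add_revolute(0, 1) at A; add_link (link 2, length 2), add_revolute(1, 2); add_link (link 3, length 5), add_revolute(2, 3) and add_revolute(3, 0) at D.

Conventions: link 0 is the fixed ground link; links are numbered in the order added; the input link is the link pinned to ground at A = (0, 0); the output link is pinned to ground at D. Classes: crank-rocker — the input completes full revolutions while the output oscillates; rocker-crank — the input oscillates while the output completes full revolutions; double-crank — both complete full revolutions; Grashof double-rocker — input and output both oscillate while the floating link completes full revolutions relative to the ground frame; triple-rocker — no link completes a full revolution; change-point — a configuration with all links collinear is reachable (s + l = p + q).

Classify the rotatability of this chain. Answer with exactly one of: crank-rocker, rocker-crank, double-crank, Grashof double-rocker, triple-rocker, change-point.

lengths: ground=9, input=12, coupler=2, output=5
sorted: s=2 (shortest), l=12 (longest), p+q=14
s + l = 14 vs p + q = 14
s + l = p + q → change-point (collinear configuration reachable)

change-point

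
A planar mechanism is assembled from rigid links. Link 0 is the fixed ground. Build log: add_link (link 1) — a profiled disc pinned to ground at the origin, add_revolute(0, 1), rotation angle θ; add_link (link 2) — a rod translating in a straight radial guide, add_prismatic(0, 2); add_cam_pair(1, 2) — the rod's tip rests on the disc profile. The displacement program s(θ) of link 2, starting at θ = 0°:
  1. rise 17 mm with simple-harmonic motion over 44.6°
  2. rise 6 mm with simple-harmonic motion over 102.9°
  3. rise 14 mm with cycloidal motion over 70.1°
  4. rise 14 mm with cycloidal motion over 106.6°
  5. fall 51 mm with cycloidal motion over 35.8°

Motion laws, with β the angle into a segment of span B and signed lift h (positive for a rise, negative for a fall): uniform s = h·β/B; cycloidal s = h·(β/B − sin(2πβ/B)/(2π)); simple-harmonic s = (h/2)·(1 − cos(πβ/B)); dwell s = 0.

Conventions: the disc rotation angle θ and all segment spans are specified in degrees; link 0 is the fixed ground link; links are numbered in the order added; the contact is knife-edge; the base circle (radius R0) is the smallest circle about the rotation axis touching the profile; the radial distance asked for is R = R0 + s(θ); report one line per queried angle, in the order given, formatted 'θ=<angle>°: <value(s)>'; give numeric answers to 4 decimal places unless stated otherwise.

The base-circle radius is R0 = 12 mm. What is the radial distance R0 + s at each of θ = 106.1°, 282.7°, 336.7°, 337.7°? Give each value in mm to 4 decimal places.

seg 1 [0°–44.6°] simple-harmonic, h=17: full span → s += 17 → s = 17.0000
seg 2 [44.6°–147.5°] simple-harmonic, h=6: θ=106.1° here. β=61.5, B=102.9. 6/2·(1 − cos(π·0.5977)) = 3.9061 → s = 20.9061
seg 2 [44.6°–147.5°] simple-harmonic, h=6: full span → s += 6 → s = 23.0000
seg 3 [147.5°–217.6°] cycloidal, h=14: full span → s += 14 → s = 37.0000
seg 4 [217.6°–324.2°] cycloidal, h=14: θ=282.7° here. β=65.1, B=106.6. 14·(0.6107 − sin(2π·0.6107)/(2π)) = 9.9775 → s = 46.9775
seg 4 [217.6°–324.2°] cycloidal, h=14: full span → s += 14 → s = 51.0000
seg 5 [324.2°–360°] cycloidal, h=-51: θ=336.7° here. β=12.5, B=35.8. -51·(0.3492 − sin(2π·0.3492)/(2π)) = -11.2155 → s = 39.7845
seg 5 [324.2°–360°] cycloidal, h=-51: θ=337.7° here. β=13.5, B=35.8. -51·(0.3771 − sin(2π·0.3771)/(2π)) = -13.5684 → s = 37.4316
θ=106.1°: R = R0 + s = 12 + 20.9061 = 32.9061
θ=282.7°: R = R0 + s = 12 + 46.9775 = 58.9775
θ=336.7°: R = R0 + s = 12 + 39.7845 = 51.7845
θ=337.7°: R = R0 + s = 12 + 37.4316 = 49.4316

θ=106.1°: 32.9061
θ=282.7°: 58.9775
θ=336.7°: 51.7845
θ=337.7°: 49.4316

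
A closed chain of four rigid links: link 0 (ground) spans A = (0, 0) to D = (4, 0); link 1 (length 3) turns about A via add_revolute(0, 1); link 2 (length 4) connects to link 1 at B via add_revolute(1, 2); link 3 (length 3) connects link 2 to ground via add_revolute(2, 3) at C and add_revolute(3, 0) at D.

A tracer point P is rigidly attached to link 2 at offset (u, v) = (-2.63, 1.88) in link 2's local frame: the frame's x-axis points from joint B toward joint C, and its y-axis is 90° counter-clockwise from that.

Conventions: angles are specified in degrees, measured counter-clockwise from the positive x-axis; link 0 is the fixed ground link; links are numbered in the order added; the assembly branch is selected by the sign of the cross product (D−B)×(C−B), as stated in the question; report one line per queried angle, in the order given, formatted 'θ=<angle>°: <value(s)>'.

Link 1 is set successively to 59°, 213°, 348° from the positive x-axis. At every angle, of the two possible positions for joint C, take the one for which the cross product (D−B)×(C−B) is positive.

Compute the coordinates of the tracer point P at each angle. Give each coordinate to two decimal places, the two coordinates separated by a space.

A=(0,0), D=(4.00,0)
θ=59°: B = A + 3.00·(cos59°, sin59°) = (1.5451, 2.5715)
θ=59°: |BD| = 3.5551
θ=59°: circle(B,4.00) ∩ circle(D,3.00): a=2.7621, h=2.8933
θ=59°:   candidates: C₊=(5.5451,2.5715) cross=10.286; C₋=(1.3596,-1.4242) cross=-10.286
θ=59°:   branch + wants cross > 0 → take C=(5.5451,2.5715) (cross=10.286)
θ=59°: ex = (C−B)/|BC| = (1.0000,0.0000); ey = (-0.0000,1.0000)
θ=59°: P = B + -2.63·ex + 1.88·ey = (-1.0849,4.4515)
θ=213°: B = A + 3.00·(cos213°, sin213°) = (-2.5160, -1.6339)
θ=213°: |BD| = 6.7177
θ=213°: circle(B,4.00) ∩ circle(D,3.00): a=3.8799, h=0.9729
θ=213°:   candidates: C₊=(1.0107,0.2534) cross=6.536; C₋=(1.4840,-1.6339) cross=-6.536
θ=213°:   branch + wants cross > 0 → take C=(1.0107,0.2534) (cross=6.536)
θ=213°: ex = (C−B)/|BC| = (0.8817,0.4718); ey = (-0.4718,0.8817)
θ=213°: P = B + -2.63·ex + 1.88·ey = (-5.7219,-1.2173)
θ=348°: B = A + 3.00·(cos348°, sin348°) = (2.9344, -0.6237)
θ=348°: |BD| = 1.2347
θ=348°: circle(B,4.00) ∩ circle(D,3.00): a=3.4521, h=2.0207
θ=348°:   candidates: C₊=(4.8928,2.8641) cross=2.495; C₋=(6.9344,-0.6237) cross=-2.495
θ=348°:   branch + wants cross > 0 → take C=(4.8928,2.8641) (cross=2.495)
θ=348°: ex = (C−B)/|BC| = (0.4896,0.8720); ey = (-0.8720,0.4896)
θ=348°: P = B + -2.63·ex + 1.88·ey = (0.0075,-1.9965)

θ=59°: -1.08 4.45
θ=213°: -5.72 -1.22
θ=348°: 0.01 -2.00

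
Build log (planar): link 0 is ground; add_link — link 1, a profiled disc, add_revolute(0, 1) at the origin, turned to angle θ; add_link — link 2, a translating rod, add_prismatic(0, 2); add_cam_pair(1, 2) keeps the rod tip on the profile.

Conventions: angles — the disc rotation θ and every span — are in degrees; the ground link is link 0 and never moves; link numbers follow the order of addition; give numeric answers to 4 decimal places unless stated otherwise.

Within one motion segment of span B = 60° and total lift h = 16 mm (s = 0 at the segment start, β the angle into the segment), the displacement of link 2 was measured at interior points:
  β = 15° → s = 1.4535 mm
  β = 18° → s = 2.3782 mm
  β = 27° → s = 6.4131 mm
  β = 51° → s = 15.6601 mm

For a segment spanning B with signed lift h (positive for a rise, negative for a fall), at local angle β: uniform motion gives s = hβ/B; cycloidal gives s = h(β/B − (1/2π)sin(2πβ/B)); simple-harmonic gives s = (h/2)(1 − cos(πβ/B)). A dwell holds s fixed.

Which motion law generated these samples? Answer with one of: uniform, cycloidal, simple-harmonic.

candidates at β/B = r: uniform s = h·r (linear in β); cycloidal s = h·(r − sin(2πr)/(2π)); simple-harmonic s = (h/2)(1 − cos(πr))
β=15°: printed 1.4535 | uniform 4.0000, cycloidal 1.4535, simple-harmonic 2.3431
β=18°: printed 2.3782 | uniform 4.8000, cycloidal 2.3782, simple-harmonic 3.2977
β=27°: printed 6.4131 | uniform 7.2000, cycloidal 6.4131, simple-harmonic 6.7485
β=51°: printed 15.6601 | uniform 13.6000, cycloidal 15.6601, simple-harmonic 15.1281
only one law matches every sample → cycloidal

cycloidal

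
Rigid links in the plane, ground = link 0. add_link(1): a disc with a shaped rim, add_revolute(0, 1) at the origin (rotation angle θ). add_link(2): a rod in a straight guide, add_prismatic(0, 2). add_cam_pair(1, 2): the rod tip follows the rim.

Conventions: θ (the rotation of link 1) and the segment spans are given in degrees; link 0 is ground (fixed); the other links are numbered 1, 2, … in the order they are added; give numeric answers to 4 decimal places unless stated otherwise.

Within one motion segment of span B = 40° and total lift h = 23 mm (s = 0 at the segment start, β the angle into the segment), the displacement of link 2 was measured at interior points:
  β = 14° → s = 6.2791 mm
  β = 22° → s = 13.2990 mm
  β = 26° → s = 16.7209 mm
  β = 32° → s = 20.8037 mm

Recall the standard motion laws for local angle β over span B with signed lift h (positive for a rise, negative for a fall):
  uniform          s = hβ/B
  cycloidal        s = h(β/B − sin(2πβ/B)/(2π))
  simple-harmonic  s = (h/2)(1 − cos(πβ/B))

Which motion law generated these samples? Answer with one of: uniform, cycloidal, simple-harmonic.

candidates at β/B = r: uniform s = h·r (linear in β); cycloidal s = h·(r − sin(2πr)/(2π)); simple-harmonic s = (h/2)(1 − cos(πr))
β=14°: printed 6.2791 | uniform 8.0500, cycloidal 5.0885, simple-harmonic 6.2791
β=22°: printed 13.2990 | uniform 12.6500, cycloidal 13.7812, simple-harmonic 13.2990
β=26°: printed 16.7209 | uniform 14.9500, cycloidal 17.9115, simple-harmonic 16.7209
β=32°: printed 20.8037 | uniform 18.4000, cycloidal 21.8814, simple-harmonic 20.8037
only one law matches every sample → simple-harmonic

simple-harmonic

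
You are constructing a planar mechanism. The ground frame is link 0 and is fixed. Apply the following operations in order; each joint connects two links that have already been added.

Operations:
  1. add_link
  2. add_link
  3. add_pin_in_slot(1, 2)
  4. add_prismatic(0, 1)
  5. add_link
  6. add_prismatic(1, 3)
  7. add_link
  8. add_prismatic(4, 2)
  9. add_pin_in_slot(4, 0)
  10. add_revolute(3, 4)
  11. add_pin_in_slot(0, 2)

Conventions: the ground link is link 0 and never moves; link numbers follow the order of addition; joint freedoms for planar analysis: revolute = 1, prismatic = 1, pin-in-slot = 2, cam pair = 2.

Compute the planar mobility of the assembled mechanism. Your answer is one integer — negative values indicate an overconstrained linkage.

ground; <1,0,0>
#1 <2,0,0>
#2 <3,0,0>
PS:1↔2 J2 <3,0,1>
P:0↔1 J1 <3,1,1>
#3 <4,1,1>
P:1↔3 J1 <4,2,1>
#4 <5,2,1>
P:4↔2 J1 <5,3,1>
PS:4↔0 J2 <5,3,2>
R:3↔4 J1 <5,4,2>
PS:0↔2 J2 <5,4,3>
3×4 − 2×4 − 1×3 = 1

M = 1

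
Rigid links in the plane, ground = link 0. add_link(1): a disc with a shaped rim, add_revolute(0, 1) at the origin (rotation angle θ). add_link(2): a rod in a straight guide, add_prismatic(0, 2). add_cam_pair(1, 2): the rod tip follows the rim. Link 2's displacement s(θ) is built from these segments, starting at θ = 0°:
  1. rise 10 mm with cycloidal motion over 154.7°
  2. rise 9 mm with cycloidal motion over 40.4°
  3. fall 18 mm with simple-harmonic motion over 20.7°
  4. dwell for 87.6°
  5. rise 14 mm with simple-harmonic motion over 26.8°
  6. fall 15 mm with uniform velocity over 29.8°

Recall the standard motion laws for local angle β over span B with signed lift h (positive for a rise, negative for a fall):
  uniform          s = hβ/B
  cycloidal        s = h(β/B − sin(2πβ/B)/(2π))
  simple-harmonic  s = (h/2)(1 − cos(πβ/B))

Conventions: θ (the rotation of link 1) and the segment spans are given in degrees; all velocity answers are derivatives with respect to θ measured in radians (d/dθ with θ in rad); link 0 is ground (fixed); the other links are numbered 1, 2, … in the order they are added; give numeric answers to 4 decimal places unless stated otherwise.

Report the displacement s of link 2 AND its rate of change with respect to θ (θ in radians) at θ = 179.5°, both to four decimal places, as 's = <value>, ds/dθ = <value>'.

segment 1 (0° to 154.7°, cycloidal, h = 10) is passed completely: s = 0.0000 + (10) = 10.0000
θ = 179.5° falls in segment 2 (154.7° to 195.1°, cycloidal, h = 9): β = 179.5 − 154.7 = 24.8°, B = 40.4°; Δs = 9·(0.6139 − sin(2π·0.6139)/(2π)) = 6.4643; s = 10.0000 + 6.4643 = 16.4643
velocity in seg [154.7°–195.1°] (cycloidal), θ in radians: β = 24.8° = 0.4328 rad, B = 40.4° = 0.7051 rad; ds/dθ = (h/B)(1 − cos(2πβ/B)) = (9/0.7051)(1 − cos(2π·0.6139)) = 22.398404 mm/rad

s = 16.4643, ds/dθ = 22.3984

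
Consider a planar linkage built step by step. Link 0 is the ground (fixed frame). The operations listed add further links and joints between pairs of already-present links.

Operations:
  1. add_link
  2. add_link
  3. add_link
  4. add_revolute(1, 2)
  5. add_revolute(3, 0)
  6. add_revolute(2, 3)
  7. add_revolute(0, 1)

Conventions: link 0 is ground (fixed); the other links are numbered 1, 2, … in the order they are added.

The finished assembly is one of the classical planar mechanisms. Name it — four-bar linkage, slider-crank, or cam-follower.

links: 4 (incl. ground); joints: 4 revolute, 0 prismatic, 0 higher (cam) pair, forming one closed loop
4 links in a single 4R loop → four-bar linkage

four-bar linkage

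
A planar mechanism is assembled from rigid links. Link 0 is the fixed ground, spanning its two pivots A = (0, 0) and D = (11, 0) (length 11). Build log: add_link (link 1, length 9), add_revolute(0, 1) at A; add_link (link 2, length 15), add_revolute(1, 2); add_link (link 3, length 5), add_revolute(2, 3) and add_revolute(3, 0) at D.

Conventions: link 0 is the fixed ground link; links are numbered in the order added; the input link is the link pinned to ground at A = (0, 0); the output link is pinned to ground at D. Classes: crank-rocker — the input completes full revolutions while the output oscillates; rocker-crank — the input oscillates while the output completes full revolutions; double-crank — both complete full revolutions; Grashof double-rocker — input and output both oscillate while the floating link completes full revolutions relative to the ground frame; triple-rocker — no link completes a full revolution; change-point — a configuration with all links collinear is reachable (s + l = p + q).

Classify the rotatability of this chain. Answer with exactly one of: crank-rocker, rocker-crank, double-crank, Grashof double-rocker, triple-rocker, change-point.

lengths: ground=11, input=9, coupler=15, output=5
sorted: s=5 (shortest), l=15 (longest), p+q=20
s + l = 20 vs p + q = 20
s + l = p + q → change-point (collinear configuration reachable)

change-point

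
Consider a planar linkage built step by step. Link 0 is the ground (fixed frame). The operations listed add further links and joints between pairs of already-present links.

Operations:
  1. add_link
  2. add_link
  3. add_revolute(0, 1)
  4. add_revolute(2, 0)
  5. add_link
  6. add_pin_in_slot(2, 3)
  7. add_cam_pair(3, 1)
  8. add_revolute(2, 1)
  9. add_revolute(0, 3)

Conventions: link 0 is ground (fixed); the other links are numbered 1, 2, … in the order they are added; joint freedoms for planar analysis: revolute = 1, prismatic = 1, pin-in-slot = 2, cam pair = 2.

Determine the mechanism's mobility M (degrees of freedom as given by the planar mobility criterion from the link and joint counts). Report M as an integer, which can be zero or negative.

link 0 = ground. State L|J1|J2 = 1|0|0
+link1  2|0|0
+link2  3|0|0
R(0,1) f=1→J1  3|1|0
R(2,0) f=1→J1  3|2|0
+link3  4|2|0
PS(2,3) f=2→J2  4|2|1
C(3,1) f=2→J2  4|2|2
R(2,1) f=1→J1  4|3|2
R(0,3) f=1→J1  4|4|2
M = 3(4−1)−2·4−2 = 9−8−2 = -1

M = -1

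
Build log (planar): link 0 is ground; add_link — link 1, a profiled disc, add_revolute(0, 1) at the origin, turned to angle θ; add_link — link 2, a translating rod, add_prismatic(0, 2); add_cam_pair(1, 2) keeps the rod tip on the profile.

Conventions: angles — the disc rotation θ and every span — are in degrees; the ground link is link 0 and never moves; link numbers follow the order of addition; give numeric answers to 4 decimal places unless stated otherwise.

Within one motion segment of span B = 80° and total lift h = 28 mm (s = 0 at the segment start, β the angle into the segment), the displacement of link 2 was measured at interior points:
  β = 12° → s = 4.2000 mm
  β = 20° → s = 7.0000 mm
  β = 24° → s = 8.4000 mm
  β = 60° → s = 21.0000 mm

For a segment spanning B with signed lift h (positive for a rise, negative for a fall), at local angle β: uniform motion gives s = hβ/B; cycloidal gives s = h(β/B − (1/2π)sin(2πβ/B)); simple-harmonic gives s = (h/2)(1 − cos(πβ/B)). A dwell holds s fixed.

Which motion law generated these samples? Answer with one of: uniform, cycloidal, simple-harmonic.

candidates at β/B = r: uniform s = h·r (linear in β); cycloidal s = h·(r − sin(2πr)/(2π)); simple-harmonic s = (h/2)(1 − cos(πr))
β=12°: printed 4.2000 | uniform 4.2000, cycloidal 0.5947, simple-harmonic 1.5259
β=20°: printed 7.0000 | uniform 7.0000, cycloidal 2.5437, simple-harmonic 4.1005
β=24°: printed 8.4000 | uniform 8.4000, cycloidal 4.1618, simple-harmonic 5.7710
β=60°: printed 21.0000 | uniform 21.0000, cycloidal 25.4563, simple-harmonic 23.8995
only one law matches every sample → uniform

uniform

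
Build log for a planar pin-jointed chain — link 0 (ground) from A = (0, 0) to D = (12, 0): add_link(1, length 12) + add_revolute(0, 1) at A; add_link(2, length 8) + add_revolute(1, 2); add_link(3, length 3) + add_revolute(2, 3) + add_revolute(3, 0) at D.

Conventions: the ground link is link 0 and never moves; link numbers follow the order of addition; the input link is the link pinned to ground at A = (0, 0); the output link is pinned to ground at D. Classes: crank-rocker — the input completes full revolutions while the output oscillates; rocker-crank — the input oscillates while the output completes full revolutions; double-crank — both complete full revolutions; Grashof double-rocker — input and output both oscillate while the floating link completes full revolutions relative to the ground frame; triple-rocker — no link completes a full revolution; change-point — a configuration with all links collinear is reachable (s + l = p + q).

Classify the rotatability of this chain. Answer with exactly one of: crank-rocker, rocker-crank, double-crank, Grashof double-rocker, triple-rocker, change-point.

lengths: ground=12, input=12, coupler=8, output=3
sorted: s=3 (shortest), l=12 (longest), p+q=20
s + l = 15 vs p + q = 20
s + l < p + q (Grashof) with shortest = output link → rocker-crank

rocker-crank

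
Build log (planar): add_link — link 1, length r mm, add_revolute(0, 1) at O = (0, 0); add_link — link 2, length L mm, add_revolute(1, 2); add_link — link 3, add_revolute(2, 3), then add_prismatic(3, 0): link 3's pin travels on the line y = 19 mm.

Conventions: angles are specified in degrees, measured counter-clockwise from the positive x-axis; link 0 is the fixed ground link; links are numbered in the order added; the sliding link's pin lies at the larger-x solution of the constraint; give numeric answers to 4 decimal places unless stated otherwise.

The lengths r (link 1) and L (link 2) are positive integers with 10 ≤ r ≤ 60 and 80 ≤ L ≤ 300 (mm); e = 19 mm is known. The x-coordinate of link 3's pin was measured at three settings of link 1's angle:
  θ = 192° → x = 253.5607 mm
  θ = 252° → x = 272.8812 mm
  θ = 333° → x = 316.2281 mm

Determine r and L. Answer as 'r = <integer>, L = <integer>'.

constraint per measurement: (x − r cos θ)² + (r sin θ − e)² = L²
subtracting the θ₁ and θ₂ equations cancels the r² and L² terms:
r = (x₁² − x₂²) / (2[(x₁cos θ₁ + e sin θ₁) − (x₂cos θ₂ + e sin θ₂)]) = 34.0000 → r = 34
L² = (x₁ − r cos θ₁)² + (r sin θ₁ − e)² = 82943.9962 → L = 288.0000 → L = 288
check at θ₃=333°: x = 316.2281 (printed 316.2281) ✓

r = 34, L = 288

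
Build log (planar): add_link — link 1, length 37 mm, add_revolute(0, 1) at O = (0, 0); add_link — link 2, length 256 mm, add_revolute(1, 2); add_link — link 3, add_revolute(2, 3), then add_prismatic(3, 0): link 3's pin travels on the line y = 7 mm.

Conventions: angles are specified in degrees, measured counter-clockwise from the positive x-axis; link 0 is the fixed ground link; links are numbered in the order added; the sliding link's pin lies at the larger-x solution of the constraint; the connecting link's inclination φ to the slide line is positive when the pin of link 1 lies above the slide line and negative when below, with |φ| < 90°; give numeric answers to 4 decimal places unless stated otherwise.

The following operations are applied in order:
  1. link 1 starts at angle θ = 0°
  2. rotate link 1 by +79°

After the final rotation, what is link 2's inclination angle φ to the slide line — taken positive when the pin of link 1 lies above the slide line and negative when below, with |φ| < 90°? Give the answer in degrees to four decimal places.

geometry: r = 37 mm, L = 256 mm, e = 7 mm; θ starts at 0°
rotate link 1 by +79°: θ ← 0° +79° = 79°
h = r sin θ − e = 36.320206 − 7 = 29.320206
sin φ = h / L = 29.320206 / 256 = 0.11453205
φ = arcsin(0.11453205) = 6.576635°

6.5766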